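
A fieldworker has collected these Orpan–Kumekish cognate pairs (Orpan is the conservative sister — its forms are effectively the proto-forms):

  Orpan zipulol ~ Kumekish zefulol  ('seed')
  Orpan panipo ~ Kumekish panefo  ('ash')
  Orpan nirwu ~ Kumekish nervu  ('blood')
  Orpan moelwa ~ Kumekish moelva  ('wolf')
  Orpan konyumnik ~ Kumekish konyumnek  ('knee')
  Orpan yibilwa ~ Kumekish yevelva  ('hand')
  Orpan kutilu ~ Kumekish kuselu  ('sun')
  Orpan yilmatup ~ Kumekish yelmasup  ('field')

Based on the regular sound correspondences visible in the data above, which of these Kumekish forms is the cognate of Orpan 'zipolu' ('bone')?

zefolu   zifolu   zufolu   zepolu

zipulol ~ zefulol, panipo ~ panefo — Orpan i corresponds to Kumekish e after a consonant, before a labial obstruent.
panipo ~ panefo — Orpan p corresponds to Kumekish f between vowels (before a back vowel).
Applying these to Orpan 'zipolu':
  zipolu → zepolu   (i→e after a consonant, before a labial obstruent)
  zepolu → zefolu   (p→f between vowels (before a back vowel))
So the Kumekish cognate is 'zefolu'.

zefolu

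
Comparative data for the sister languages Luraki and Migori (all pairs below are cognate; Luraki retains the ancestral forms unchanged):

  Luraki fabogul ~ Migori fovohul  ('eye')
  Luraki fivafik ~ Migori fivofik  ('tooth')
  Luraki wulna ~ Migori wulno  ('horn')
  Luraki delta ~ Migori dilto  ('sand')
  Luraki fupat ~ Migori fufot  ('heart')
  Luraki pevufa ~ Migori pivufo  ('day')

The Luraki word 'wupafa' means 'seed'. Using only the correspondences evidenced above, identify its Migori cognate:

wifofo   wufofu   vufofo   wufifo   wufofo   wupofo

wufofo

fupat ~ fufot — Luraki p corresponds to Migori f between vowels (before a back vowel).
fivafik ~ fivofik — Luraki a corresponds to Migori o after a consonant, before a labial obstruent.
wulna ~ wulno, delta ~ dilto — Luraki a corresponds to Migori o word-finally.
Applying these to Luraki 'wupafa':
  wupafa → wufafa   (p→f between vowels (before a back vowel))
  wufafa → wufofa   (a→o after a consonant, before a labial obstruent)
  wufofa → wufofo   (a→o word-finally)
So the Migori cognate is 'wufofo'.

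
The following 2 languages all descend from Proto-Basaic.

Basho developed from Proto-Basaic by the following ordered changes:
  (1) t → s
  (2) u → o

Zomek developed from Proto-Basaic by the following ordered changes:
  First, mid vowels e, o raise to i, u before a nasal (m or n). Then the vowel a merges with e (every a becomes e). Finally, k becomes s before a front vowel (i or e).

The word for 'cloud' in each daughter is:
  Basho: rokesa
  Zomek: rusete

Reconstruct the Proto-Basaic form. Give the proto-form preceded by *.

Position 2: Basho has o, Zomek has u. Taking the neighbouring segments as reconstructed: Basho o could go back to *o or *u; Zomek u can only go back to *u — the one source consistent with every daughter is *u.
Position 5: Basho has s, Zomek has t. Zomek preserves t here (none of its changes turn any other segment into t), so the proto-segment is *t.
Verify the candidate proto-form against each daughter:
Basho: start from *ruketa.
  rule 1 (unconditioned shift): ruketa → rukesa
  rule 2 (vowel merger): rukesa → rokesa
  ⇒ Basho rokesa
Zomek: *ruketa > rukete > rusete  (by vowel merger, palatalisation)
Only *ruketa yields all of Basho rokesa, Zomek rusete.

*ruketa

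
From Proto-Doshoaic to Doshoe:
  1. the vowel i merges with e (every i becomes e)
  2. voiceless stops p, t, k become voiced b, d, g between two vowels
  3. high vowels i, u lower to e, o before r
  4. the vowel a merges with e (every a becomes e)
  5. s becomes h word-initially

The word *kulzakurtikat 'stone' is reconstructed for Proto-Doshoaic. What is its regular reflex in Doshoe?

Doshoe: start from *kulzakurtikat.
  rule 1 (vowel merger): kulzakurtikat → kulzakurtekat
  rule 2 (intervocalic voicing): kulzakurtekat → kulzagurtegat
  rule 3 (pre-rhotic lowering): kulzagurtegat → kulzagortegat
  rule 4 (vowel merger): kulzagortegat → kulzegorteget
  rule 5: no change — kulzegorteget
  ⇒ Doshoe kulzegorteget

kulzegorteget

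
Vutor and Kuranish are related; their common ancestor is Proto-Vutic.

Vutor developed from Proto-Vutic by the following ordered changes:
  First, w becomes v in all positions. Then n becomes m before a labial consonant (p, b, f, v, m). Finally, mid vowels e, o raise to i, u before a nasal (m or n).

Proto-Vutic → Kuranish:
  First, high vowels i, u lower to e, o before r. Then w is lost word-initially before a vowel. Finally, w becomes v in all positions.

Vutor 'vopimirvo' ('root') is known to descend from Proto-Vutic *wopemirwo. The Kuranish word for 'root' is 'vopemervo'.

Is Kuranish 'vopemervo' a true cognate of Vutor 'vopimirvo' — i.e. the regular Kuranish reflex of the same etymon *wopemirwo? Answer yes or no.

no

Derive the expected Kuranish reflex of *wopemirwo:
Kuranish: start from *wopemirwo.
  rule 1 (pre-rhotic lowering): wopemirwo → wopemerwo
  rule 2 (glide loss): wopemerwo → opemerwo
  rule 3 (unconditioned shift): opemerwo → opemervo
  ⇒ Kuranish opemervo
The regular Kuranish reflex would be 'opemervo', but the attested form is 'vopemervo'. The correspondence is irregular, so they are not cognates (the Kuranish form has a different source).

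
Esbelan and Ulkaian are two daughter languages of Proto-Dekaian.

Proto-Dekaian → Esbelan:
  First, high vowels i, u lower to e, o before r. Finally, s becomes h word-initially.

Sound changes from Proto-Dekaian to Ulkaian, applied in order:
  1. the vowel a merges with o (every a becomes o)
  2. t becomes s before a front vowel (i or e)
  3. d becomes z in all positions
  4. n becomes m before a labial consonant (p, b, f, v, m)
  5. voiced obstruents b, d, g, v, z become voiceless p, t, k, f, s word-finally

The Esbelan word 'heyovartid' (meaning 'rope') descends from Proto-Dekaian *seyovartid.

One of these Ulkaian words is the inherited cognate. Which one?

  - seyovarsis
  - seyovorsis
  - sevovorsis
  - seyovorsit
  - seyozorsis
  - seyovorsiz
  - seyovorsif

Ulkaian: *seyovartid
  seyovartid → seyovortid   [vowel merger]
  seyovortid → seyovorsid   [palatalisation]
  seyovorsid → seyovorsiz   [unconditioned shift]
  seyovorsiz (rule 4 does not apply)
  seyovorsiz → seyovorsis   [final devoicing]
  giving Ulkaian seyovorsis.

seyovorsis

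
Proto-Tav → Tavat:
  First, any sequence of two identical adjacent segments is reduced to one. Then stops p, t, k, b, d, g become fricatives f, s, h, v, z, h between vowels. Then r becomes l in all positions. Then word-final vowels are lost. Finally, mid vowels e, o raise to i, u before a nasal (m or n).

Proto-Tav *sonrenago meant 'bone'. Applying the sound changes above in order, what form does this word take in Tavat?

Tavat: *sonrenago
  sonrenago (rule 1 does not apply)
  sonrenago → sonrenaho   [intervocalic lenition]
  sonrenaho → sonlenaho   [unconditioned shift]
  sonlenaho → sonlenah   [apocope]
  sonlenah → sunlinah   [pre-nasal raising]
  giving Tavat sunlinah.

sunlinah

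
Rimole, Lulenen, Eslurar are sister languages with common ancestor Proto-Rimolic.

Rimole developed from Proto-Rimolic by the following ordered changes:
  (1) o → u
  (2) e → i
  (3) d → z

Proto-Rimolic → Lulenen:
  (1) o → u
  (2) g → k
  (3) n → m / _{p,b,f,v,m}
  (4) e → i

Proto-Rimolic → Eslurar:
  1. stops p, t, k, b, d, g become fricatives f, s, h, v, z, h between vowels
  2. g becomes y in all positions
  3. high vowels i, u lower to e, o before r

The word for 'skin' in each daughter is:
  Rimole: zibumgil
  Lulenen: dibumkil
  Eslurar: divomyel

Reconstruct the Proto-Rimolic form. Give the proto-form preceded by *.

*dibomgel

Position 7: Rimole has i, Lulenen has i, Eslurar has e. Taking the neighbouring segments as reconstructed: Rimole i could go back to *e or *i; Lulenen i could go back to *e or *i; Eslurar e can only go back to *e — the one source consistent with every daughter is *e.
Position 4: Rimole has u, Lulenen has u, Eslurar has o. Taking the neighbouring segments as reconstructed: Rimole u could go back to *o or *u; Lulenen u could go back to *o or *u; Eslurar o can only go back to *o — the one source consistent with every daughter is *o.
Position 1: Rimole has z, Lulenen has d, Eslurar has d. Lulenen preserves d here (none of its changes turn any other segment into d), so the proto-segment is *d.
Verify the candidate proto-form against each daughter:
Rimole: *dibomgel
  dibomgel → dibumgel   [vowel merger]
  dibumgel → dibumgil   [vowel merger]
  dibumgil → zibumgil   [unconditioned shift]
  giving Rimole zibumgil.
Lulenen: *dibomgel
  dibomgel → dibumgel   [vowel merger]
  dibumgel → dibumkel   [unconditioned shift]
  dibumkel (rule 3 does not apply)
  dibumkel → dibumkil   [vowel merger]
  giving Lulenen dibumkil.
Eslurar: *dibomgel
  dibomgel → divomgel   [intervocalic lenition]
  divomgel → divomyel   [unconditioned shift]
  divomyel (rule 3 does not apply)
  giving Eslurar divomyel.
Only *dibomgel yields all of Rimole zibumgil, Lulenen dibumkil, Eslurar divomyel.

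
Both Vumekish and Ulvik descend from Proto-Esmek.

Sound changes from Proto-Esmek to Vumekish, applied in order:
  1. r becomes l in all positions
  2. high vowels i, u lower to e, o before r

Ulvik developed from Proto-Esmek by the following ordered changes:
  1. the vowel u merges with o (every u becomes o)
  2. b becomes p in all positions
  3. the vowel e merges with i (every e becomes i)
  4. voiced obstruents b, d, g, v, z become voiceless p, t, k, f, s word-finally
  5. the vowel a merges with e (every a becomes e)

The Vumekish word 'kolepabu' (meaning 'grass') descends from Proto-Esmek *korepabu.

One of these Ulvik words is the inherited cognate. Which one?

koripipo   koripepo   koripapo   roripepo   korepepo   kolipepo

koripepo

Ulvik: start from *korepabu.
  rule 1 (vowel merger): korepabu → korepabo
  rule 2 (unconditioned shift): korepabo → korepapo
  rule 3 (vowel merger): korepapo → koripapo
  rule 4: no change — koripapo
  rule 5 (vowel merger): koripapo → koripepo
  ⇒ Ulvik koripepo
The other candidates each miss or misapply at least one Ulvik change.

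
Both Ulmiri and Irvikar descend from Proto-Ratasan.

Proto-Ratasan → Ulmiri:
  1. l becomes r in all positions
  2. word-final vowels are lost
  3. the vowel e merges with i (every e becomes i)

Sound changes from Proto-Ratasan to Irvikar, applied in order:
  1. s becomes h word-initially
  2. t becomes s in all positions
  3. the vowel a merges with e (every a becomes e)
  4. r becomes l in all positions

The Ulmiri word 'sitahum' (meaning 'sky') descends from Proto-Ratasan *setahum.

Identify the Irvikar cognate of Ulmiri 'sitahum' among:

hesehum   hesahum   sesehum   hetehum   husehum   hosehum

hesehum

Irvikar: *setahum
  setahum → hetahum   [debuccalisation]
  hetahum → hesahum   [unconditioned shift]
  hesahum → hesehum   [vowel merger]
  hesehum (rule 4 does not apply)
  giving Irvikar hesehum.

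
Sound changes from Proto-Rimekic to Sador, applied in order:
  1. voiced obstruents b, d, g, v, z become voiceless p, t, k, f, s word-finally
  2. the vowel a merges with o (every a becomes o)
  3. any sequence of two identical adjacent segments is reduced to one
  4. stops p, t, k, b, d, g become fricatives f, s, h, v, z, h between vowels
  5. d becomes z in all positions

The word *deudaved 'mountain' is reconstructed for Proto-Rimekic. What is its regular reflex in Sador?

zeuzovet

Sador: start from *deudaved.
  rule 1 (final devoicing): deudaved → deudavet
  rule 2 (vowel merger): deudavet → deudovet
  rule 3: no change — deudovet
  rule 4 (intervocalic lenition): deudovet → deuzovet
  rule 5 (unconditioned shift): deuzovet → zeuzovet
  ⇒ Sador zeuzovet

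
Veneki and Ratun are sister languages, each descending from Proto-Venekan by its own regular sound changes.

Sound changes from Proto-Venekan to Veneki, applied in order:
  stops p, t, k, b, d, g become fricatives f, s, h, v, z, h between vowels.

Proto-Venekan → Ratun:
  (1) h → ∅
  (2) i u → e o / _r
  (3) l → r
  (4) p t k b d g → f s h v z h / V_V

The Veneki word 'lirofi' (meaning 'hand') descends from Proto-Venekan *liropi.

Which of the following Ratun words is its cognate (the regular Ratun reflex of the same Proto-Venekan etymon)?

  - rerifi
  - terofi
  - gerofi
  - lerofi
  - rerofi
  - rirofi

Ratun: *liropi
  liropi (rule 1 does not apply)
  liropi → leropi   [pre-rhotic lowering]
  leropi → reropi   [unconditioned shift]
  reropi → rerofi   [intervocalic lenition]
  giving Ratun rerofi.
Only 'rerofi' matches the regular Ratun development of *liropi.

rerofi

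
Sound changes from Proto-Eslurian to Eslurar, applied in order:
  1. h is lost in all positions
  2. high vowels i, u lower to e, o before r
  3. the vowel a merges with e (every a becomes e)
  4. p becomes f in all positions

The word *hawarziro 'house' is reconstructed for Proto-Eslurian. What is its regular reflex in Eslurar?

ewerzero

Eslurar: *hawarziro
  hawarziro → awarziro   [h-loss]
  awarziro → awarzero   [pre-rhotic lowering]
  awarzero → ewerzero   [vowel merger]
  ewerzero (rule 4 does not apply)
  giving Eslurar ewerzero.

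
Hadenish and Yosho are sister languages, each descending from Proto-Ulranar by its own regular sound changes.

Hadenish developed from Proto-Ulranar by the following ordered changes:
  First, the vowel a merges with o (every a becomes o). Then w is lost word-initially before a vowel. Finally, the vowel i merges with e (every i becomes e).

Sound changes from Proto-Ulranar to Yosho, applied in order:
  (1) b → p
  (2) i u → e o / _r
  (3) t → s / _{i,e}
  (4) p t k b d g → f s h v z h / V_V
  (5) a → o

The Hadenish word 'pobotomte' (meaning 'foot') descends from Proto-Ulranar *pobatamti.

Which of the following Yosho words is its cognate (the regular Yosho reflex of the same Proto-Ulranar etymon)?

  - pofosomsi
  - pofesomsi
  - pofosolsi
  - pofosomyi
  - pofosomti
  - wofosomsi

pofosomsi

Yosho: *pobatamti > popatamti > popatamsi > pofasamsi > pofosomsi  (by unconditioned shift, palatalisation, intervocalic lenition, vowel merger)
The other candidates each miss or misapply at least one Yosho change.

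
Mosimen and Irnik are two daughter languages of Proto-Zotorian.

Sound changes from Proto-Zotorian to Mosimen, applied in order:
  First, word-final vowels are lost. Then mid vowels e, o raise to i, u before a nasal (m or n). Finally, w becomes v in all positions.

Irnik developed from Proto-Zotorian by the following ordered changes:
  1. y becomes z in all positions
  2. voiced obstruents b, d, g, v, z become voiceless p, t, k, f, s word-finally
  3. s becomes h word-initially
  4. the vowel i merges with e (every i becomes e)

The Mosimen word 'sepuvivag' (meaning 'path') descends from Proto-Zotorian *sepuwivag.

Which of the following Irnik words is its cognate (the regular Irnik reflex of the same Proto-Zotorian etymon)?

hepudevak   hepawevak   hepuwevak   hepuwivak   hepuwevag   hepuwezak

hepuwevak

Irnik: *sepuwivag > sepuwivak > hepuwivak > hepuwevak  (by final devoicing, debuccalisation, vowel merger)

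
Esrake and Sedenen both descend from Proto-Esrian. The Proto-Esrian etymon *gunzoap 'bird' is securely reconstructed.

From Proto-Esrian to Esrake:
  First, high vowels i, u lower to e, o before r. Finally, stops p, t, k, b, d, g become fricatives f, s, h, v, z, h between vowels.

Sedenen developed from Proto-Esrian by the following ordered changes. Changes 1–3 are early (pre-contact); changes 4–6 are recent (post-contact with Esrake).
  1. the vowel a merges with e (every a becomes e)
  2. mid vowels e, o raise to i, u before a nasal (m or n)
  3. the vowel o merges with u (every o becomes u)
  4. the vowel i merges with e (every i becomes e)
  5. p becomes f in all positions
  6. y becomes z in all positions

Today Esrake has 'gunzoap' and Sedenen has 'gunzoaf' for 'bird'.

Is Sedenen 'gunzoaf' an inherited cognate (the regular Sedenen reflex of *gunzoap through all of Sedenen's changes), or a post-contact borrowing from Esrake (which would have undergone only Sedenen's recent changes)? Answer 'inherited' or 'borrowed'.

borrowed

If inherited, *gunzoap would pass through all of Sedenen's changes:
Sedenen: *gunzoap
  gunzoap → gunzoep   [vowel merger]
  gunzoep (rule 2 does not apply)
  gunzoep → gunzuep   [vowel merger]
  gunzuep (rule 4 does not apply)
  gunzuep → gunzuef   [unconditioned shift]
  gunzuef (rule 6 does not apply)
  giving Sedenen gunzuef.
If borrowed from Esrake 'gunzoap' after the early changes, it would undergo only the recent ones:
  rule 4 (vowel merger): no change (gunzoap)
  rule 5 (unconditioned shift): gunzoap → gunzoaf
  rule 6 (unconditioned shift): no change (gunzoaf)
  ⇒ as a loan: gunzoaf
Sedenen 'gunzoaf' matches the loan outcome 'gunzoaf', not the inherited 'gunzuef' — it skipped the early Sedenen changes, so it was borrowed from Esrake.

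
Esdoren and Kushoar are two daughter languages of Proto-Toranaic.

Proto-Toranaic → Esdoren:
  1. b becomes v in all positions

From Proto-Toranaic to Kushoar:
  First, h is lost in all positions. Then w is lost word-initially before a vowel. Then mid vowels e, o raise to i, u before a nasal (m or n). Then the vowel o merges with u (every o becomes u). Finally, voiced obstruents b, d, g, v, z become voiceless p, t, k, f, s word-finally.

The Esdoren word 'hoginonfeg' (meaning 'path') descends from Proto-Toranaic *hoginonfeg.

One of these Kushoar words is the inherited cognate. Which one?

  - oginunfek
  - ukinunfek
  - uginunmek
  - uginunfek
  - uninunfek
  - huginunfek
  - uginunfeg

uginunfek

Kushoar: start from *hoginonfeg.
  rule 1 (h-loss): hoginonfeg → oginonfeg
  rule 2: no change — oginonfeg
  rule 3 (pre-nasal raising): oginonfeg → oginunfeg
  rule 4 (vowel merger): oginunfeg → uginunfeg
  rule 5 (final devoicing): uginunfeg → uginunfek
  ⇒ Kushoar uginunfek
Only 'uginunfek' matches the regular Kushoar development of *hoginonfeg.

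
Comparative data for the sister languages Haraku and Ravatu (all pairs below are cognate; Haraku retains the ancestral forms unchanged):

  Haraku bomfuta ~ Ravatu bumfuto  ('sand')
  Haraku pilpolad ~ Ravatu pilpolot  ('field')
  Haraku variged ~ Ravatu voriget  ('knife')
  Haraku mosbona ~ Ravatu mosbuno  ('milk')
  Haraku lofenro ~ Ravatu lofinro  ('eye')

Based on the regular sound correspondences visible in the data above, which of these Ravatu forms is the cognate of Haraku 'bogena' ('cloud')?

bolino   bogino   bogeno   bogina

lofenro ~ lofinro — Haraku e corresponds to Ravatu i after a consonant, before a nasal.
bomfuta ~ bumfuto, mosbona ~ mosbuno — Haraku a corresponds to Ravatu o word-finally.
Applying these to Haraku 'bogena':
  bogena → bogina   (e→i after a consonant, before a nasal)
  bogina → bogino   (a→o word-finally)
So the Ravatu cognate is 'bogino'.

bogino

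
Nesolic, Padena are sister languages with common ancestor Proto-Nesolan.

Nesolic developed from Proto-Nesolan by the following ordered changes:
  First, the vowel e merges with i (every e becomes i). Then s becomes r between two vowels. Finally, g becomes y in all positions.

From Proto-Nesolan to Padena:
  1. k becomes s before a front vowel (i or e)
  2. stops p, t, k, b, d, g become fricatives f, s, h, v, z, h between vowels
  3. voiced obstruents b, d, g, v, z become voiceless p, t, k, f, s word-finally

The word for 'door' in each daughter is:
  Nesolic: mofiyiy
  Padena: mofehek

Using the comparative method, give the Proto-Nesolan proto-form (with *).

*mofegeg

Position 5: Nesolic has y, Padena has h. Taking the neighbouring segments as reconstructed: Nesolic y could go back to *g or *y; Padena h could go back to *g or *h — the one source consistent with every daughter is *g.
Position 7: Nesolic has y, Padena has k. Taking the neighbouring segments as reconstructed: Nesolic y could go back to *g or *y; Padena k could go back to *k or *g — the one source consistent with every daughter is *g.
This points to *mofegeg. Verify forward in each daughter:
Nesolic: *mofegeg
  mofegeg → mofigig   [vowel merger]
  mofigig (rule 2 does not apply)
  mofigig → mofiyiy   [unconditioned shift]
  giving Nesolic mofiyiy.
Padena: *mofegeg
  mofegeg (rule 1 does not apply)
  mofegeg → mofeheg   [intervocalic lenition]
  mofeheg → mofehek   [final devoicing]
  giving Padena mofehek.
*mofegeg is the unique common source.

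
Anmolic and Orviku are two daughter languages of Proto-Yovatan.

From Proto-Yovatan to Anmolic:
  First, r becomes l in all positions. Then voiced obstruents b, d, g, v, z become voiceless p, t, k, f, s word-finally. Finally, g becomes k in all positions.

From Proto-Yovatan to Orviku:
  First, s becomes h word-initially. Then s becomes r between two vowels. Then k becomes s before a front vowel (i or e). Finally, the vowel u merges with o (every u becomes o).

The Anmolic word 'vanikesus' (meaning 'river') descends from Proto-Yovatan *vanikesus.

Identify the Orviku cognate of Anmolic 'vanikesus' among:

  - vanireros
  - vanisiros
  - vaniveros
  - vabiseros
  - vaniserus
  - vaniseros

vaniseros

Orviku: *vanikesus > vanikerus > vaniserus > vaniseros  (by rhotacism, palatalisation, vowel merger)
Among the options, 'vaniseros' alone shows every Orviku change applied in order.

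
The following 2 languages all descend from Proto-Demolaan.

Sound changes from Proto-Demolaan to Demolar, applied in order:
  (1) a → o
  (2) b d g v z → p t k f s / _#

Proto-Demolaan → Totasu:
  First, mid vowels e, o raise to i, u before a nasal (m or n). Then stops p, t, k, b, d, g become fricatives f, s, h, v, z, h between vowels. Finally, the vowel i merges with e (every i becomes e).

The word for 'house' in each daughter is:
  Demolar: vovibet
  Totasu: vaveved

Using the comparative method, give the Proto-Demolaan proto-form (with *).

*vavibed

Position 7: Demolar has t, Totasu has d. Totasu preserves d here (none of its changes turn any other segment into d), so the proto-segment is *d.
Position 5: Demolar has b, Totasu has v. Demolar preserves b here (none of its changes turn any other segment into b), so the proto-segment is *b.
Verify the candidate proto-form against each daughter:
Demolar: *vavibed
  vavibed → vovibed   [vowel merger]
  vovibed → vovibet   [final devoicing]
  giving Demolar vovibet.
Totasu: *vavibed
  vavibed (rule 1 does not apply)
  vavibed → vavived   [intervocalic lenition]
  vavived → vaveved   [vowel merger]
  giving Totasu vaveved.
No other proto-form is consistent with every reflex, so the reconstruction is *vavibed.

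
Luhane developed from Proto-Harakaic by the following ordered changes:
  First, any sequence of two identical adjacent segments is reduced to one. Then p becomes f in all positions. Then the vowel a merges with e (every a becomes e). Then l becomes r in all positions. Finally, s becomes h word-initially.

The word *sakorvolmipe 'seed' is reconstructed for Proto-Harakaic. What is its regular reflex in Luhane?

hekorvormife

Luhane: start from *sakorvolmipe.
  rule 1: no change — sakorvolmipe
  rule 2 (unconditioned shift): sakorvolmipe → sakorvolmife
  rule 3 (vowel merger): sakorvolmife → sekorvolmife
  rule 4 (unconditioned shift): sekorvolmife → sekorvormife
  rule 5 (debuccalisation): sekorvormife → hekorvormife
  ⇒ Luhane hekorvormife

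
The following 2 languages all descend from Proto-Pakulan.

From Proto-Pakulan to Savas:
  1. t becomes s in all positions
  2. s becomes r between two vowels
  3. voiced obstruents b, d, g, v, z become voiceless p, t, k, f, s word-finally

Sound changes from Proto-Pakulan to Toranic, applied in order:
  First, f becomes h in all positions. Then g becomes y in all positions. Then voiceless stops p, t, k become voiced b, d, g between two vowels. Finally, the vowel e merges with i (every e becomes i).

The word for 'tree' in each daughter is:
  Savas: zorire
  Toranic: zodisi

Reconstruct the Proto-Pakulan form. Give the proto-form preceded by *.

Position 5: Savas has r, Toranic has s. Toranic preserves s here (none of its changes turn any other segment into s), so the proto-segment is *s.
Position 6: Savas has e, Toranic has i. Savas preserves e here (none of its changes turn any other segment into e), so the proto-segment is *e.
This points to *zotise. Verify forward in each daughter:
Savas: *zotise
  zotise → zosise   [unconditioned shift]
  zosise → zorire   [rhotacism]
  zorire (rule 3 does not apply)
  giving Savas zorire.
Toranic: start from *zotise.
  rule 1: no change — zotise
  rule 2: no change — zotise
  rule 3 (intervocalic voicing): zotise → zodise
  rule 4 (vowel merger): zodise → zodisi
  ⇒ Toranic zodisi
Only *zotise yields all of Savas zorire, Toranic zodisi.

*zotise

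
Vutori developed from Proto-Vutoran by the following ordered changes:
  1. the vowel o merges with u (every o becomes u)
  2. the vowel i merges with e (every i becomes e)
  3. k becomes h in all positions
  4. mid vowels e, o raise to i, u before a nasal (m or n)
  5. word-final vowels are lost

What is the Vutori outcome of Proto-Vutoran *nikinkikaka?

Vutori: start from *nikinkikaka.
  rule 1: no change — nikinkikaka
  rule 2 (vowel merger): nikinkikaka → nekenkekaka
  rule 3 (unconditioned shift): nekenkekaka → nehenhehaha
  rule 4 (pre-nasal raising): nehenhehaha → nehinhehaha
  rule 5 (apocope): nehinhehaha → nehinhehah
  ⇒ Vutori nehinhehah

nehinhehah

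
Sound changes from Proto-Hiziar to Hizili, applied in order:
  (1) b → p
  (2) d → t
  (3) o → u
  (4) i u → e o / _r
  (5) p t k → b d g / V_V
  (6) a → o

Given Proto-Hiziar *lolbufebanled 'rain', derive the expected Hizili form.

lulpufebonlet

Hizili: start from *lolbufebanled.
  rule 1 (unconditioned shift): lolbufebanled → lolpufepanled
  rule 2 (unconditioned shift): lolpufepanled → lolpufepanlet
  rule 3 (vowel merger): lolpufepanlet → lulpufepanlet
  rule 4: no change — lulpufepanlet
  rule 5 (intervocalic voicing): lulpufepanlet → lulpufebanlet
  rule 6 (vowel merger): lulpufebanlet → lulpufebonlet
  ⇒ Hizili lulpufebonlet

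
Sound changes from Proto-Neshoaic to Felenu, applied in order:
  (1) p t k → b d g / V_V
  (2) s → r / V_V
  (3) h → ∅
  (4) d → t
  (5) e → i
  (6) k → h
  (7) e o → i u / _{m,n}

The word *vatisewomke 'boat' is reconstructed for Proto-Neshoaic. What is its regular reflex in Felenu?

vatiriwumhi

Felenu: *vatisewomke
  vatisewomke → vadisewomke   [intervocalic voicing]
  vadisewomke → vadirewomke   [rhotacism]
  vadirewomke (rule 3 does not apply)
  vadirewomke → vatirewomke   [unconditioned shift]
  vatirewomke → vatiriwomki   [vowel merger]
  vatiriwomki → vatiriwomhi   [unconditioned shift]
  vatiriwomhi → vatiriwumhi   [pre-nasal raising]
  giving Felenu vatiriwumhi.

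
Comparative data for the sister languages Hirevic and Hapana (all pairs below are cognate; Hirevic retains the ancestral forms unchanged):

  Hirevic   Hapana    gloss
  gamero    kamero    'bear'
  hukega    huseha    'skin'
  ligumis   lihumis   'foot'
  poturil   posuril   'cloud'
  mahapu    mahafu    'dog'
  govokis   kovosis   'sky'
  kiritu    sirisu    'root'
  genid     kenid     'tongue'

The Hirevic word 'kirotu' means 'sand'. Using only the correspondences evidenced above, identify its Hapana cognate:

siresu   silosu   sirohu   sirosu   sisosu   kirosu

sirosu

kiritu ~ sirisu — Hirevic k corresponds to Hapana s word-initially before a front vowel.
poturil ~ posuril, kiritu ~ sirisu — Hirevic t corresponds to Hapana s between vowels (before a back vowel).
Applying these to Hirevic 'kirotu':
  kirotu → sirotu   (k→s word-initially before a front vowel)
  sirotu → sirosu   (t→s between vowels (before a back vowel))
So the Hapana cognate is 'sirosu'.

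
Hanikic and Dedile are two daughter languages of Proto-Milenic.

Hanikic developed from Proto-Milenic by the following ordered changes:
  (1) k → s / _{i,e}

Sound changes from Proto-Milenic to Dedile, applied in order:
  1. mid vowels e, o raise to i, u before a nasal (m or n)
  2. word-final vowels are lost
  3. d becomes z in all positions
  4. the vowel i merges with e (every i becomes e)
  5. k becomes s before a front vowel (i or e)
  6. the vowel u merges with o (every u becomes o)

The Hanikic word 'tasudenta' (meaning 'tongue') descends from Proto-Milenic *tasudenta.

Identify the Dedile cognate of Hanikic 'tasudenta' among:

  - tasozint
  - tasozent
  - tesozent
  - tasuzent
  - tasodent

tasozent

Dedile: *tasudenta > tasudinta > tasudint > tasuzint > tasuzent > tasozent  (by pre-nasal raising, apocope, unconditioned shift, vowel merger, vowel merger)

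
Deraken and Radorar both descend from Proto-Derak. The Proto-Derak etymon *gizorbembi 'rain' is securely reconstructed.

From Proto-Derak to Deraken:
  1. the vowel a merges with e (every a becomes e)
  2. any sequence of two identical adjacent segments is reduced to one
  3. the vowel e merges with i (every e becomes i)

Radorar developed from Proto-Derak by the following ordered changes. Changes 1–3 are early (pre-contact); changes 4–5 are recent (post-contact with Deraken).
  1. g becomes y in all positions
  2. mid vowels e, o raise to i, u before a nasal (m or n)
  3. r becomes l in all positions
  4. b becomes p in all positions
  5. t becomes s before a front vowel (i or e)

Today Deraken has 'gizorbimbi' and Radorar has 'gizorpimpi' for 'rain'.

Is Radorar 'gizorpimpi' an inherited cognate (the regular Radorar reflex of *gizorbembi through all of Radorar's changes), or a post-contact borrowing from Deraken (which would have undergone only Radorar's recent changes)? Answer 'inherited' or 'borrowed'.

borrowed

If inherited, *gizorbembi would pass through all of Radorar's changes:
Radorar: *gizorbembi
  gizorbembi → yizorbembi   [unconditioned shift]
  yizorbembi → yizorbimbi   [pre-nasal raising]
  yizorbimbi → yizolbimbi   [unconditioned shift]
  yizolbimbi → yizolpimpi   [unconditioned shift]
  yizolpimpi (rule 5 does not apply)
  giving Radorar yizolpimpi.
If borrowed from Deraken 'gizorbimbi' after the early changes, it would undergo only the recent ones:
  rule 4 (unconditioned shift): gizorbimbi → gizorpimpi
  rule 5 (palatalisation): no change (gizorpimpi)
  ⇒ as a loan: gizorpimpi
Radorar 'gizorpimpi' matches the loan outcome 'gizorpimpi', not the inherited 'yizolpimpi' — it skipped the early Radorar changes, so it was borrowed from Deraken.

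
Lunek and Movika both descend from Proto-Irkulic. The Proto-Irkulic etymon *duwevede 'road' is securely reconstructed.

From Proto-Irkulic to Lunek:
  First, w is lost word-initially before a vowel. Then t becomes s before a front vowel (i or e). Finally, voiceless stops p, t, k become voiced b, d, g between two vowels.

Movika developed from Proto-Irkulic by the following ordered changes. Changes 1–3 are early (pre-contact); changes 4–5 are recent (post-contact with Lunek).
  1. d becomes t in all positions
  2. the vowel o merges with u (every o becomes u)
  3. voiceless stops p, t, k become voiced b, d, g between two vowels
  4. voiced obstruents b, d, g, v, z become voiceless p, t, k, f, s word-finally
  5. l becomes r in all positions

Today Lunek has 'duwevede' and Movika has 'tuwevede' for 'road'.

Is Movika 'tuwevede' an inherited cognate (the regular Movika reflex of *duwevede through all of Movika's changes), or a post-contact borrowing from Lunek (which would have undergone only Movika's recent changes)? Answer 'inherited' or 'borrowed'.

If inherited, *duwevede would pass through all of Movika's changes:
Movika: start from *duwevede.
  rule 1 (unconditioned shift): duwevede → tuwevete
  rule 2: no change — tuwevete
  rule 3 (intervocalic voicing): tuwevete → tuwevede
  rule 4: no change — tuwevede
  rule 5: no change — tuwevede
  ⇒ Movika tuwevede
If borrowed from Lunek 'duwevede' after the early changes, it would undergo only the recent ones:
  rule 4 (final devoicing): no change (duwevede)
  rule 5 (unconditioned shift): no change (duwevede)
  ⇒ as a loan: duwevede
Movika 'tuwevede' matches the inherited outcome exactly, so it is an inherited cognate, not a loan.

inherited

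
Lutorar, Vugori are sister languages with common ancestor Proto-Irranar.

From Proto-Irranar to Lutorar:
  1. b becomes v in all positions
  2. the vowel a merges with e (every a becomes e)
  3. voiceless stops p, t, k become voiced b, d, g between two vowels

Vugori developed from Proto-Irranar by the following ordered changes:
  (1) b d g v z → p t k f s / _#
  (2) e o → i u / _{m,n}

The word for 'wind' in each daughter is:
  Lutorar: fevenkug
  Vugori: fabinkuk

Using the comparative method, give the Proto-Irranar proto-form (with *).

*fabenkug

Position 8: Lutorar has g, Vugori has k. Taking the neighbouring segments as reconstructed: Lutorar g can only go back to *g; Vugori k could go back to *k or *g — the one source consistent with every daughter is *g.
Position 3: Lutorar has v, Vugori has b. Vugori preserves b here (none of its changes turn any other segment into b), so the proto-segment is *b.
Position 2: Lutorar has e, Vugori has a. Vugori preserves a here (none of its changes turn any other segment into a), so the proto-segment is *a.
Verify the candidate proto-form against each daughter:
Lutorar: *fabenkug > favenkug > fevenkug  (by unconditioned shift, vowel merger)
Vugori: *fabenkug
  fabenkug → fabenkuk   [final devoicing]
  fabenkuk → fabinkuk   [pre-nasal raising]
  giving Vugori fabinkuk.
*fabenkug is the unique common source.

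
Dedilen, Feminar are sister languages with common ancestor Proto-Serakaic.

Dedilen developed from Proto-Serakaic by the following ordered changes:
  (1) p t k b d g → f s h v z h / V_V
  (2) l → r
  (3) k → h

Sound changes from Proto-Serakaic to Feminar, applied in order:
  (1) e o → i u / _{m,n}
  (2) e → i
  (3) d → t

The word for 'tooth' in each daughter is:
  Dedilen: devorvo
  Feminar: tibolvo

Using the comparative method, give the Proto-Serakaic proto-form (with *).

*debolvo

Position 1: Dedilen has d, Feminar has t. Dedilen preserves d here (none of its changes turn any other segment into d), so the proto-segment is *d.
Position 2: Dedilen has e, Feminar has i. Dedilen preserves e here (none of its changes turn any other segment into e), so the proto-segment is *e.
Position 3: Dedilen has v, Feminar has b. Feminar preserves b here (none of its changes turn any other segment into b), so the proto-segment is *b.
Verify the candidate proto-form against each daughter:
Dedilen: *debolvo > devolvo > devorvo  (by intervocalic lenition, unconditioned shift)
Feminar: *debolvo
  debolvo (rule 1 does not apply)
  debolvo → dibolvo   [vowel merger]
  dibolvo → tibolvo   [unconditioned shift]
  giving Feminar tibolvo.
No other proto-form is consistent with every reflex, so the reconstruction is *debolvo.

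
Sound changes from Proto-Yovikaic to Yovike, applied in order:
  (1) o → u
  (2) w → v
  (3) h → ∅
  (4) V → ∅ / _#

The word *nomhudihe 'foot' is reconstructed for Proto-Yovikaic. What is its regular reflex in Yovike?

Yovike: *nomhudihe
  nomhudihe → numhudihe   [vowel merger]
  numhudihe (rule 2 does not apply)
  numhudihe → numudie   [h-loss]
  numudie → numudi   [apocope]
  giving Yovike numudi.

numudi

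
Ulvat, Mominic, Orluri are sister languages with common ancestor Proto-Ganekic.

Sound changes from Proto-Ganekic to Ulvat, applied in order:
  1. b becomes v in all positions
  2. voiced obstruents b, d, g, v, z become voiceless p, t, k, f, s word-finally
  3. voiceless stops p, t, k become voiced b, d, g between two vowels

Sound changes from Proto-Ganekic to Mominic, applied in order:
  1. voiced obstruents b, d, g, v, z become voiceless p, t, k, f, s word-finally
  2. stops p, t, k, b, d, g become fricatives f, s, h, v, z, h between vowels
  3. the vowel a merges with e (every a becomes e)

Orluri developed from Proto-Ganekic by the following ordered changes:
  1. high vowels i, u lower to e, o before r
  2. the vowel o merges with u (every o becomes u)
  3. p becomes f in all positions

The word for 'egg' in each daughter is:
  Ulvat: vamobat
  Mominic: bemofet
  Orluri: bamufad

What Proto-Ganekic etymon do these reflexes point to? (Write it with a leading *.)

Position 1: Ulvat has v, Mominic has b, Orluri has b. Mominic preserves b here (none of its changes turn any other segment into b), so the proto-segment is *b.
Position 6: Ulvat has a, Mominic has e, Orluri has a. Ulvat preserves a here (none of its changes turn any other segment into a), so the proto-segment is *a.
This points to *bamopad. Verify forward in each daughter:
Ulvat: *bamopad > vamopad > vamopat > vamobat  (by unconditioned shift, final devoicing, intervocalic voicing)
Mominic: *bamopad
  bamopad → bamopat   [final devoicing]
  bamopat → bamofat   [intervocalic lenition]
  bamofat → bemofet   [vowel merger]
  giving Mominic bemofet.
Orluri: *bamopad > bamupad > bamufad  (by vowel merger, unconditioned shift)
*bamopad is the unique common source.

*bamopad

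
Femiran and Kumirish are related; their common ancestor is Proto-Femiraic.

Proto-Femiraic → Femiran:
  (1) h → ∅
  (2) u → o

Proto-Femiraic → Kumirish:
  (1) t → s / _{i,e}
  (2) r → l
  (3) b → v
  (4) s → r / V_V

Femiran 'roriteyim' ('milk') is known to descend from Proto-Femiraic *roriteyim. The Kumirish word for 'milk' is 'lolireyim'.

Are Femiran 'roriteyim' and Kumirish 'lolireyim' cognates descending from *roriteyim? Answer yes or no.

Derive the expected Kumirish reflex of *roriteyim:
Kumirish: *roriteyim
  roriteyim → roriseyim   [palatalisation]
  roriseyim → loliseyim   [unconditioned shift]
  loliseyim (rule 3 does not apply)
  loliseyim → lolireyim   [rhotacism]
  giving Kumirish lolireyim.
Kumirish 'lolireyim' matches the regular reflex exactly, so the pair is cognate.

yes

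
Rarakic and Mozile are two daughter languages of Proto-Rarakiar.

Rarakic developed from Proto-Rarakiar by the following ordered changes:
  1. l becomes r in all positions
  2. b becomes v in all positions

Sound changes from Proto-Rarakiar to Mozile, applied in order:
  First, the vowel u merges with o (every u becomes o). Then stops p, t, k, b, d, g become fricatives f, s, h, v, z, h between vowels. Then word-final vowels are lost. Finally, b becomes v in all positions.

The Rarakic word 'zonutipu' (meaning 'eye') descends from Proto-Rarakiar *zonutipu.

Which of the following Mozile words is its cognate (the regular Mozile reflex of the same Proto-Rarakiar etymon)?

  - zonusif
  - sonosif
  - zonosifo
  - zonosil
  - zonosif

zonosif

Mozile: *zonutipu > zonotipo > zonosifo > zonosif  (by vowel merger, intervocalic lenition, apocope)
Among the options, 'zonosif' alone shows every Mozile change applied in order.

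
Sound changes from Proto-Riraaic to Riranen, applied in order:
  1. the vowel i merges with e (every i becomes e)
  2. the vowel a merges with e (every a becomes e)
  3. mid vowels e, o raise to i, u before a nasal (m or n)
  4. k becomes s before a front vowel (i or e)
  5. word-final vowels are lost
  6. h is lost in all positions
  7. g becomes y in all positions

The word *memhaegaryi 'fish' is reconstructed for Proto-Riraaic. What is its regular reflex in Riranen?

mimeeyery

Riranen: *memhaegaryi
  memhaegaryi → memhaegarye   [vowel merger]
  memhaegarye → memheegerye   [vowel merger]
  memheegerye → mimheegerye   [pre-nasal raising]
  mimheegerye (rule 4 does not apply)
  mimheegerye → mimheegery   [apocope]
  mimheegery → mimeegery   [h-loss]
  mimeegery → mimeeyery   [unconditioned shift]
  giving Riranen mimeeyery.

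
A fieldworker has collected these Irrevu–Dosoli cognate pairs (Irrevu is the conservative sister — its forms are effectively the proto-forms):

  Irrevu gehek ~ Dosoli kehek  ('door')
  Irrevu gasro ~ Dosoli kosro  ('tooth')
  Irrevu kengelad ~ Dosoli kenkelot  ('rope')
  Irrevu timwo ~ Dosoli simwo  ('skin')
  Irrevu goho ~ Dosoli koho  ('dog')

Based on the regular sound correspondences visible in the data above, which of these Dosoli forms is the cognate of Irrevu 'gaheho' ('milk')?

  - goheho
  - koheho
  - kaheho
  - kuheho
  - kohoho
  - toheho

koheho

gasro ~ kosro — Irrevu g corresponds to Dosoli k word-initially before a back vowel.
gasro ~ kosro, kengelad ~ kenkelot — Irrevu a corresponds to Dosoli o after a consonant, before a consonant other than r, m, n, p, b, f, v.
Applying these to Irrevu 'gaheho':
  gaheho → kaheho   (g→k word-initially before a back vowel)
  kaheho → koheho   (a→o after a consonant, before a consonant other than r, m, n, p, b, f, v)
So the Dosoli cognate is 'koheho'.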